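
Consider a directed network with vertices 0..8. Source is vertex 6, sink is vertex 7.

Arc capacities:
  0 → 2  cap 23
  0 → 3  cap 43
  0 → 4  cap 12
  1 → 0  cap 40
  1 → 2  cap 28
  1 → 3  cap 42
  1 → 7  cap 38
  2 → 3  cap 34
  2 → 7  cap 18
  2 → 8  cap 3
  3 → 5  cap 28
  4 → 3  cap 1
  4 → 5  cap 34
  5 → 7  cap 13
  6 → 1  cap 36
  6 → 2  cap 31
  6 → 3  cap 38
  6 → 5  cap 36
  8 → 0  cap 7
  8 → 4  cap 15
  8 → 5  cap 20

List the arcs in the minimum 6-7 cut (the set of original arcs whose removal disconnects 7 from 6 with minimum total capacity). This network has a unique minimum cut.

Min-cut arcs: {(2,7), (5,7), (6,1)} (total capacity 67)

augment #1: 6→1→7 push 36
augment #2: 6→2→7 push 18
augment #3: 6→5→7 push 13
max flow = 67; residual-reachable set from 6 gives S-side
cut edges (S→T): {(2,7), (5,7), (6,1)} total cap 67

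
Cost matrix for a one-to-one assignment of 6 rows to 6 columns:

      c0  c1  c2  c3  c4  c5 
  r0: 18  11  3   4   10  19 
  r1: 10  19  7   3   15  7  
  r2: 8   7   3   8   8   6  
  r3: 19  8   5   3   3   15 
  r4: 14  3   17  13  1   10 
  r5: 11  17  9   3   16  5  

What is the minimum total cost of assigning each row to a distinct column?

optimal assignment: row0→col2 (cost 3), row1→col3 (cost 3), row2→col0 (cost 8), row3→col4 (cost 3), row4→col1 (cost 3), row5→col5 (cost 5)
total = 3 + 3 + 8 + 3 + 3 + 5 = 25

Minimum assignment cost: 25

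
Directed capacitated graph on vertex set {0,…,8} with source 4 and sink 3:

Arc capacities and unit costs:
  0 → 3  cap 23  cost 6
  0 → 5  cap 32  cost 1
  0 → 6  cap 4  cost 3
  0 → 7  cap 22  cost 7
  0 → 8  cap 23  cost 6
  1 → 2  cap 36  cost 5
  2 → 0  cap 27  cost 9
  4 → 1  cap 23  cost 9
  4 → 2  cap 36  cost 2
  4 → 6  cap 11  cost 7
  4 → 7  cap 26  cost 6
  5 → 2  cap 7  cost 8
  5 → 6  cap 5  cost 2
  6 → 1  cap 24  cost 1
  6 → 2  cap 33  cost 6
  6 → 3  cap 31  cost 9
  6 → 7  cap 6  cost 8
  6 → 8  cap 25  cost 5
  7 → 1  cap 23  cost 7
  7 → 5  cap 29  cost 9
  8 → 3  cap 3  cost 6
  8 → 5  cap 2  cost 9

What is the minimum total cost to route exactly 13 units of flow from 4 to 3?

Minimum cost for 13 units: 210

shortest-cost path #1: 4→6→3 push 11 @ unit cost 16 (adds 176)
shortest-cost path #2: 4→2→0→3 push 2 @ unit cost 17 (adds 34)
total cost = 210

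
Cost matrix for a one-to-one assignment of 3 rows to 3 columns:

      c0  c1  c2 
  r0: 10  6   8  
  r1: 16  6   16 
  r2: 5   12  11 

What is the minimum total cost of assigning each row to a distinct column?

optimal assignment: row0→col2 (cost 8), row1→col1 (cost 6), row2→col0 (cost 5)
total = 8 + 6 + 5 = 19

Minimum assignment cost: 19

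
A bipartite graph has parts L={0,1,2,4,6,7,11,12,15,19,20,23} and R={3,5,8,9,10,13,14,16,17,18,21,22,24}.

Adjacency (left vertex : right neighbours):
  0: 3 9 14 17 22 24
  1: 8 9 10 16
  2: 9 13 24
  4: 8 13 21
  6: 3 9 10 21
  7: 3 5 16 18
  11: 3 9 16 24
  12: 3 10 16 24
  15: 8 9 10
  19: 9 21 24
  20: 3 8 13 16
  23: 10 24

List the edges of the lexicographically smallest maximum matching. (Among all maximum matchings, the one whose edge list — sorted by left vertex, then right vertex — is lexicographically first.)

Lex-smallest maximum matching: {(0,14), (1,8), (2,9), (4,13), (6,3), (7,5), (11,16), (12,10), (19,21), (23,24)}

|M| = 10 (so the lex-smallest maximum matching has 10 edges)
process left vertices in ascending order; for each, take the smallest-labelled available neighbour that still permits 10 edges overall, or leave it unmatched if none does
lex-smallest matching: {0-14, 1-8, 2-9, 4-13, 6-3, 7-5, 11-16, 12-10, 19-21, 23-24}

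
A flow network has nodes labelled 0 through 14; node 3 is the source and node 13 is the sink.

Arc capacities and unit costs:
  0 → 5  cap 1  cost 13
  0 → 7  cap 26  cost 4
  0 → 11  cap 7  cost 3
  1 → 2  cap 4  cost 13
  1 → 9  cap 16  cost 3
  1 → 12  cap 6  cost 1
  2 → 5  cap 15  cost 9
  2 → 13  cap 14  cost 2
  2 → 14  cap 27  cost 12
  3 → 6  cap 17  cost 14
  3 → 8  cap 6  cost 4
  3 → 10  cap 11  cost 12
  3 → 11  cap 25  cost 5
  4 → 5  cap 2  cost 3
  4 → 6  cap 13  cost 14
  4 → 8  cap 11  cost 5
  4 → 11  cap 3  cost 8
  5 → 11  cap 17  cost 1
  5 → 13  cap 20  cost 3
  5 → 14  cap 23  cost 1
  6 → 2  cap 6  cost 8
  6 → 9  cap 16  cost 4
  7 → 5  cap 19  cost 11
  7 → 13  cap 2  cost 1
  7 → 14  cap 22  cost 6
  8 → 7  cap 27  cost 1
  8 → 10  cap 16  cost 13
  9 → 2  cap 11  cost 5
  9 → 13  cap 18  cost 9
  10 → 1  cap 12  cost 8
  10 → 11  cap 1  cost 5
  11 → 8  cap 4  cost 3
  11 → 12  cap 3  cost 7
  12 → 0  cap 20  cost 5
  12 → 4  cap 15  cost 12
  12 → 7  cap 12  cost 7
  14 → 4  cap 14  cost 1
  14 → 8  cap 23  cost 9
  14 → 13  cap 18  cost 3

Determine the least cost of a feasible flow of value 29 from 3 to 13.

shortest-cost path #1: 3→8→7→13 push 2 @ unit cost 6 (adds 12)
shortest-cost path #2: 3→8→7→14→13 push 4 @ unit cost 14 (adds 56)
shortest-cost path #3: 3→11→8→7→14→13 push 4 @ unit cost 18 (adds 72)
shortest-cost path #4: 3→6→2→13 push 6 @ unit cost 24 (adds 144)
shortest-cost path #5: 3→6→9→2→13 push 8 @ unit cost 25 (adds 200)
shortest-cost path #6: 3→6→9→13 push 3 @ unit cost 27 (adds 81)
shortest-cost path #7: 3→11→12→7→14→13 push 2 @ unit cost 28 (adds 56)
total cost = 621

Minimum cost for 29 units: 621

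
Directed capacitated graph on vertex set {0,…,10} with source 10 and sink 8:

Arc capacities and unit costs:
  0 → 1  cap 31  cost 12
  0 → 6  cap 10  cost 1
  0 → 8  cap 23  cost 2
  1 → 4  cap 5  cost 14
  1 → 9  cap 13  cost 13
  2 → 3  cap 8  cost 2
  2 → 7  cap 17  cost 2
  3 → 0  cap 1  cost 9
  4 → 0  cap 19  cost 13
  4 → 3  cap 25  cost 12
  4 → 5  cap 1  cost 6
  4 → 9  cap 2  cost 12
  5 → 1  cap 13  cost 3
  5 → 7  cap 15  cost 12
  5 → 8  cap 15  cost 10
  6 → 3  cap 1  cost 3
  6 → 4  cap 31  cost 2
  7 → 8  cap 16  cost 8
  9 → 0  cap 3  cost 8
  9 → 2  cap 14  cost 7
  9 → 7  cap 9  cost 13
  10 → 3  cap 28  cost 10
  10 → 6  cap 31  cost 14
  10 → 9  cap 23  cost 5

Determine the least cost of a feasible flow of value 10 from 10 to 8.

shortest-cost path #1: 10→9→0→8 push 3 @ unit cost 15 (adds 45)
shortest-cost path #2: 10→3→0→8 push 1 @ unit cost 21 (adds 21)
shortest-cost path #3: 10→9→2→7→8 push 6 @ unit cost 22 (adds 132)
total cost = 198

Minimum cost for 10 units: 198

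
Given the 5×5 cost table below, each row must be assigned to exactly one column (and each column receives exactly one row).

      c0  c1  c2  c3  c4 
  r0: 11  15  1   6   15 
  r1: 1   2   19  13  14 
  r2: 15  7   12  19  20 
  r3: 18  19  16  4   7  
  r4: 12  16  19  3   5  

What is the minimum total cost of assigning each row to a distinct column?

Minimum assignment cost: 18

optimal assignment: row0→col2 (cost 1), row1→col0 (cost 1), row2→col1 (cost 7), row3→col3 (cost 4), row4→col4 (cost 5)
total = 1 + 1 + 7 + 4 + 5 = 18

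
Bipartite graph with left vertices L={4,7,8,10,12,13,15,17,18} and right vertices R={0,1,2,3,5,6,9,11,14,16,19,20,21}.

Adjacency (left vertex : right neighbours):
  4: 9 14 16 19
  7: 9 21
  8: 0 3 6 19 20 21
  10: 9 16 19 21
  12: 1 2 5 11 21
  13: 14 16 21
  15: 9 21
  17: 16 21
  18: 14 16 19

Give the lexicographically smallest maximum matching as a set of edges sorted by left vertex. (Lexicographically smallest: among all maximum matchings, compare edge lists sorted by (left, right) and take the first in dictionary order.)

|M| = 7 (so the lex-smallest maximum matching has 7 edges)
process left vertices in ascending order; for each, take the smallest-labelled available neighbour that still permits 7 edges overall, or leave it unmatched if none does
lex-smallest matching: {4-9, 7-21, 8-0, 10-16, 12-1, 13-14, 18-19}

Lex-smallest maximum matching: {(4,9), (7,21), (8,0), (10,16), (12,1), (13,14), (18,19)}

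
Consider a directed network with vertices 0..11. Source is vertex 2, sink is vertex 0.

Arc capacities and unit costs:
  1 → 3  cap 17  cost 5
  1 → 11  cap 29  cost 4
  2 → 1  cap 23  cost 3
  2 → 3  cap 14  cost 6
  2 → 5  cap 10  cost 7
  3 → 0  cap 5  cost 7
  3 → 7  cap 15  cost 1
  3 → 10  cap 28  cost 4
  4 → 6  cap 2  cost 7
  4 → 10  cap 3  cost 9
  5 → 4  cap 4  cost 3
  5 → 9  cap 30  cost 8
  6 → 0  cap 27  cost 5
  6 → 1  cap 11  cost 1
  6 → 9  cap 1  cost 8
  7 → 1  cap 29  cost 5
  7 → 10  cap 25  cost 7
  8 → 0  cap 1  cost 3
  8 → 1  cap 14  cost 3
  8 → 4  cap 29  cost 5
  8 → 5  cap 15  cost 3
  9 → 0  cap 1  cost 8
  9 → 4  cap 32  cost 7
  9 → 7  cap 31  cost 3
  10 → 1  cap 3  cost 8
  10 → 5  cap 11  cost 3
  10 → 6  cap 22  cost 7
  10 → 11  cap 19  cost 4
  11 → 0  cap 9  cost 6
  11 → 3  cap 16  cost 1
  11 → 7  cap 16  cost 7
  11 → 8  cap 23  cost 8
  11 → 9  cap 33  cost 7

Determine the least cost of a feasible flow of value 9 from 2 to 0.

shortest-cost path #1: 2→3→0 push 5 @ unit cost 13 (adds 65)
shortest-cost path #2: 2→1→11→0 push 4 @ unit cost 13 (adds 52)
total cost = 117

Minimum cost for 9 units: 117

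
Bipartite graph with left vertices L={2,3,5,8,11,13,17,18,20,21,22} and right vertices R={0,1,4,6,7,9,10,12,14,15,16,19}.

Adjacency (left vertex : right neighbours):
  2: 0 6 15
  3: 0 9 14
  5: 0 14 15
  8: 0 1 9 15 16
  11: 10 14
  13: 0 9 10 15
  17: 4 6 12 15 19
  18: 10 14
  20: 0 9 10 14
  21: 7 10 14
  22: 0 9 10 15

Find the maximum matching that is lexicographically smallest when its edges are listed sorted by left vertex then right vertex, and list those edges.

|M| = 9 (so the lex-smallest maximum matching has 9 edges)
process left vertices in ascending order; for each, take the smallest-labelled available neighbour that still permits 9 edges overall, or leave it unmatched if none does
lex-smallest matching: {2-6, 3-0, 5-14, 8-1, 11-10, 13-9, 17-4, 21-7, 22-15}

Lex-smallest maximum matching: {(2,6), (3,0), (5,14), (8,1), (11,10), (13,9), (17,4), (21,7), (22,15)}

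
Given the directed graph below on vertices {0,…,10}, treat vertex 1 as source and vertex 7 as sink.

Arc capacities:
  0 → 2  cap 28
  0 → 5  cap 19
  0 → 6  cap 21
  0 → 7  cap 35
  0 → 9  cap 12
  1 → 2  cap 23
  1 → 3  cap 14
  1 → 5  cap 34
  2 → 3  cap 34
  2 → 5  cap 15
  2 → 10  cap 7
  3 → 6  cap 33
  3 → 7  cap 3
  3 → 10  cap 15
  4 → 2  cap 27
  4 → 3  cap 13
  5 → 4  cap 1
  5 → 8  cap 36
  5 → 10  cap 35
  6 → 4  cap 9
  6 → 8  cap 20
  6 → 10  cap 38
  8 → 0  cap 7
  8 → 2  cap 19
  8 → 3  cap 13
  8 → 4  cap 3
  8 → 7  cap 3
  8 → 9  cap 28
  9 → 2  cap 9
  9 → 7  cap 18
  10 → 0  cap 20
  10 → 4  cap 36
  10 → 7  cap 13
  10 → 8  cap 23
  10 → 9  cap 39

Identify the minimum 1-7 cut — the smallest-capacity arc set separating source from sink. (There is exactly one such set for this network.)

Min-cut arcs: {(3,7), (8,0), (8,7), (9,7), (10,0), (10,7)} (total capacity 64)

augment #1: 1→3→7 push 3
augment #2: 1→2→10→7 push 7
augment #3: 1→3→10→7 push 6
augment #4: 1→5→8→7 push 3
augment #5: 1→3→10→0→7 push 5
augment #6: 1→5→8→0→7 push 7
augment #7: 1→5→8→9→7 push 18
augment #8: 1→5→10→0→7 push 6
augment #9: 1→2→3→10→0→7 push 4
augment #10: 1→2→5→10→0→7 push 5
max flow = 64; residual-reachable set from 1 gives S-side
cut edges (S→T): {(3,7), (8,0), (8,7), (9,7), (10,0), (10,7)} total cap 64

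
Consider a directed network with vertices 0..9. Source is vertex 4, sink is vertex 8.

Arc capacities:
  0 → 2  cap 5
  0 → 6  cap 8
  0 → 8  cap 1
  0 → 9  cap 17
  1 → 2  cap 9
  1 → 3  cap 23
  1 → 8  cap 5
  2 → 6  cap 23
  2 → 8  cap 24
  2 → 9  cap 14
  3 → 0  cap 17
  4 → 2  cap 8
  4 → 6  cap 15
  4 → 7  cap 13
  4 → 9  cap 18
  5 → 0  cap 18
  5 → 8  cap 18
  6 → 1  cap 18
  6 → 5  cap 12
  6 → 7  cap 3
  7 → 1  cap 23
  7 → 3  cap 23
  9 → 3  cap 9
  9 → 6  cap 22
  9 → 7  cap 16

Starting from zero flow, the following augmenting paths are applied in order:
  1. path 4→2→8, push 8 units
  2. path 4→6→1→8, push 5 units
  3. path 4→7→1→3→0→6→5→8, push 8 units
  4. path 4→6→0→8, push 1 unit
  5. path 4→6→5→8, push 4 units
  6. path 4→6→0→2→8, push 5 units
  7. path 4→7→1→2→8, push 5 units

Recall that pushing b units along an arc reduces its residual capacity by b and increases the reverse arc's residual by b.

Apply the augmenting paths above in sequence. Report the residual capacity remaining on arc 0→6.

Residual capacity of (0,6): 6

after path 1 (4→2→8, push 8): res(0,6)=8
after path 2 (4→6→1→8, push 5): res(0,6)=8
after path 3 (4→7→1→3→0→6→5→8, push 8): res(0,6)=0
after path 4 (4→6→0→8, push 1): res(0,6)=1
after path 5 (4→6→5→8, push 4): res(0,6)=1
after path 6 (4→6→0→2→8, push 5): res(0,6)=6
after path 7 (4→7→1→2→8, push 5): res(0,6)=6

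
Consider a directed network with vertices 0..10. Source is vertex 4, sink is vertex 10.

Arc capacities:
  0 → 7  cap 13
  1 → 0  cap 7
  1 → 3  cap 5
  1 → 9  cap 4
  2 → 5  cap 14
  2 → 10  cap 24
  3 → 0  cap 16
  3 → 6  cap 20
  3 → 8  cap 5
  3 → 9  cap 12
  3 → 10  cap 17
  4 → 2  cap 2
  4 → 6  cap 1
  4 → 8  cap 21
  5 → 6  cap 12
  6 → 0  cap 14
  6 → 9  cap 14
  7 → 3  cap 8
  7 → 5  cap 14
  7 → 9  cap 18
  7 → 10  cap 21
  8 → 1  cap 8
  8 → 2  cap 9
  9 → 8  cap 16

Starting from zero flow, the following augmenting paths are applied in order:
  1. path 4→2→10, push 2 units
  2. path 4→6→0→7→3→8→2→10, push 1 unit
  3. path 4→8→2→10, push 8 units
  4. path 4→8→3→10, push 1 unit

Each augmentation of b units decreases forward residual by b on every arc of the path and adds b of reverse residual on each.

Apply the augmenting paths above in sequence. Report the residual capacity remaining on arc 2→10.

after path 1 (4→2→10, push 2): res(2,10)=22
after path 2 (4→6→0→7→3→8→2→10, push 1): res(2,10)=21
after path 3 (4→8→2→10, push 8): res(2,10)=13
after path 4 (4→8→3→10, push 1): res(2,10)=13

Residual capacity of (2,10): 13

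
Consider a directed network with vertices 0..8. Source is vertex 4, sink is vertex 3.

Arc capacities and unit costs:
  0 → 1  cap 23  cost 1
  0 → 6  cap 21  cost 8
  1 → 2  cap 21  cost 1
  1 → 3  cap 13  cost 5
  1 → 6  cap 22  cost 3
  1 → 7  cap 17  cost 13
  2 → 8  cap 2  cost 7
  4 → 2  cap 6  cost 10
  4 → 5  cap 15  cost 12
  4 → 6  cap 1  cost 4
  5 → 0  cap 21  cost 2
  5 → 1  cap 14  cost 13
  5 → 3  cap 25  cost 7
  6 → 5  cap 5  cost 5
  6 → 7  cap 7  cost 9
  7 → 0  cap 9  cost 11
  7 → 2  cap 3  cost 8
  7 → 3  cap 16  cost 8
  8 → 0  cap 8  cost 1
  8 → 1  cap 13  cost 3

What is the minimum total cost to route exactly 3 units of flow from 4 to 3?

shortest-cost path #1: 4→6→5→3 push 1 @ unit cost 16 (adds 16)
shortest-cost path #2: 4→5→3 push 2 @ unit cost 19 (adds 38)
total cost = 54

Minimum cost for 3 units: 54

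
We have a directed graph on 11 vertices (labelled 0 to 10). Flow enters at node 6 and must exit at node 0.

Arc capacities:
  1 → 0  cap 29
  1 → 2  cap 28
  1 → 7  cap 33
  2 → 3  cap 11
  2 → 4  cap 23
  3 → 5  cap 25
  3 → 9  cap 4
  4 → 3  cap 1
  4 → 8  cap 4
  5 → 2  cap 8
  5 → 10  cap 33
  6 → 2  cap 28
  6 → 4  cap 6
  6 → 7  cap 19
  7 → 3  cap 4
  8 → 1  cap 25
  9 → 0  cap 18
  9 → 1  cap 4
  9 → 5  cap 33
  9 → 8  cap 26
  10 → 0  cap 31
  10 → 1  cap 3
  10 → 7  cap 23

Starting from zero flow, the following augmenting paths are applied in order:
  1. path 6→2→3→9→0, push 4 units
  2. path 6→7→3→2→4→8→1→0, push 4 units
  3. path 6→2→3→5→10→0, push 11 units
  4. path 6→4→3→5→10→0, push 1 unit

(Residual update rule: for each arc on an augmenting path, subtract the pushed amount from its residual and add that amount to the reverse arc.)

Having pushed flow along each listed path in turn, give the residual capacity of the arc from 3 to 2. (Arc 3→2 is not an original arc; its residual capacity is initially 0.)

after path 1 (6→2→3→9→0, push 4): res(3,2)=4
after path 2 (6→7→3→2→4→8→1→0, push 4): res(3,2)=0
after path 3 (6→2→3→5→10→0, push 11): res(3,2)=11
after path 4 (6→4→3→5→10→0, push 1): res(3,2)=11

Residual capacity of (3,2): 11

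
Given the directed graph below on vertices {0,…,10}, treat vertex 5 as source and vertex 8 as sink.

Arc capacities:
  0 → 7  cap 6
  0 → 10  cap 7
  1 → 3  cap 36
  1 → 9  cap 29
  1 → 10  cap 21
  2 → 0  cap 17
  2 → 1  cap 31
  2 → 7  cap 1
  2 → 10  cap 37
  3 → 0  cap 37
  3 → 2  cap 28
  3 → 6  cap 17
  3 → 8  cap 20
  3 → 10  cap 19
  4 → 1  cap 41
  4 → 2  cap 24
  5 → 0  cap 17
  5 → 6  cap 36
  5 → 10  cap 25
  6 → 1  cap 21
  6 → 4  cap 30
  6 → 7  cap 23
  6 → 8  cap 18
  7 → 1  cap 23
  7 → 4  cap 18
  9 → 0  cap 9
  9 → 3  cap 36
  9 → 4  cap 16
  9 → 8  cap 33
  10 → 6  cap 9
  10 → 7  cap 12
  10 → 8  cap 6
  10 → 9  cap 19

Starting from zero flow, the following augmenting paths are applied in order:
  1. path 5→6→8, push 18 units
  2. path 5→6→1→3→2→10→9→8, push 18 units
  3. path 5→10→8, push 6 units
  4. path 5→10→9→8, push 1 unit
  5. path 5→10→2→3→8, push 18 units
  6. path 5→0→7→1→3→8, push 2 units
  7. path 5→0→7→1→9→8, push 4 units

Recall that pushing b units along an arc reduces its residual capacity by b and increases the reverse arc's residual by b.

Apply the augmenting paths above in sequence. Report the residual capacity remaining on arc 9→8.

Residual capacity of (9,8): 10

after path 1 (5→6→8, push 18): res(9,8)=33
after path 2 (5→6→1→3→2→10→9→8, push 18): res(9,8)=15
after path 3 (5→10→8, push 6): res(9,8)=15
after path 4 (5→10→9→8, push 1): res(9,8)=14
after path 5 (5→10→2→3→8, push 18): res(9,8)=14
after path 6 (5→0→7→1→3→8, push 2): res(9,8)=14
after path 7 (5→0→7→1→9→8, push 4): res(9,8)=10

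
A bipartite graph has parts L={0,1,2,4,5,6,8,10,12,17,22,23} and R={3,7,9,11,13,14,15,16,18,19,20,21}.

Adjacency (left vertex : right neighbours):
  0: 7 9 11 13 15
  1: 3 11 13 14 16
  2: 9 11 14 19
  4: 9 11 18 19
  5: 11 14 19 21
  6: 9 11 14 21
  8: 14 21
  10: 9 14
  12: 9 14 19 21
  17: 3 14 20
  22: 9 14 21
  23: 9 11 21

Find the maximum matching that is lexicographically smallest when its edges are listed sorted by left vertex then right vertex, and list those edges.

|M| = 9 (so the lex-smallest maximum matching has 9 edges)
process left vertices in ascending order; for each, take the smallest-labelled available neighbour that still permits 9 edges overall, or leave it unmatched if none does
lex-smallest matching: {0-7, 1-3, 2-9, 4-18, 5-11, 6-14, 8-21, 12-19, 17-20}

Lex-smallest maximum matching: {(0,7), (1,3), (2,9), (4,18), (5,11), (6,14), (8,21), (12,19), (17,20)}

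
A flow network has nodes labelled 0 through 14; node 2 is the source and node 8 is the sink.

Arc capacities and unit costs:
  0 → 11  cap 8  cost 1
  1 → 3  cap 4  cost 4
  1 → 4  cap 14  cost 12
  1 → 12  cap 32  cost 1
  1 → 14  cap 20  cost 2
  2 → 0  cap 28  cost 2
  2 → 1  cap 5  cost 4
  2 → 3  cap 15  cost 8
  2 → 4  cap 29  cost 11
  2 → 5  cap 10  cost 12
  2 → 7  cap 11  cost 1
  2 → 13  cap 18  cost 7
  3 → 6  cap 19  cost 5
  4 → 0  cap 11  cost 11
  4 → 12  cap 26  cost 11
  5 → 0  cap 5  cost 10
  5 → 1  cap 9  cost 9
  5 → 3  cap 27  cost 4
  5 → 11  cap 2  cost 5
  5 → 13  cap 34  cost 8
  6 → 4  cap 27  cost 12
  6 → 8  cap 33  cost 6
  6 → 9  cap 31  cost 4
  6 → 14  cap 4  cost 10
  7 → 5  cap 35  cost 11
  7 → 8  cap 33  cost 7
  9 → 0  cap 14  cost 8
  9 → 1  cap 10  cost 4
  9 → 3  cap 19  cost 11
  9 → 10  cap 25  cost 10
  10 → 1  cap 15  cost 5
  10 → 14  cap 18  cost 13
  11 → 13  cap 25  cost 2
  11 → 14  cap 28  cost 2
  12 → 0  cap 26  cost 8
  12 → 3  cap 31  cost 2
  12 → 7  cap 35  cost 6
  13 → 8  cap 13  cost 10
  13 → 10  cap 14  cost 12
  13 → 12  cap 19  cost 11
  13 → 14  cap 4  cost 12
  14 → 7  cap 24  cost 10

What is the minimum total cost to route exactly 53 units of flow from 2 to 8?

Minimum cost for 53 units: 887

shortest-cost path #1: 2→7→8 push 11 @ unit cost 8 (adds 88)
shortest-cost path #2: 2→0→11→13→8 push 8 @ unit cost 15 (adds 120)
shortest-cost path #3: 2→13→8 push 5 @ unit cost 17 (adds 85)
shortest-cost path #4: 2→1→12→3→6→8 push 5 @ unit cost 18 (adds 90)
shortest-cost path #5: 2→3→6→8 push 14 @ unit cost 19 (adds 266)
shortest-cost path #6: 2→3→12→7→8 push 1 @ unit cost 19 (adds 19)
shortest-cost path #7: 2→13→11→14→7→8 push 8 @ unit cost 24 (adds 192)
shortest-cost path #8: 2→5→3→12→7→8 push 1 @ unit cost 27 (adds 27)
total cost = 887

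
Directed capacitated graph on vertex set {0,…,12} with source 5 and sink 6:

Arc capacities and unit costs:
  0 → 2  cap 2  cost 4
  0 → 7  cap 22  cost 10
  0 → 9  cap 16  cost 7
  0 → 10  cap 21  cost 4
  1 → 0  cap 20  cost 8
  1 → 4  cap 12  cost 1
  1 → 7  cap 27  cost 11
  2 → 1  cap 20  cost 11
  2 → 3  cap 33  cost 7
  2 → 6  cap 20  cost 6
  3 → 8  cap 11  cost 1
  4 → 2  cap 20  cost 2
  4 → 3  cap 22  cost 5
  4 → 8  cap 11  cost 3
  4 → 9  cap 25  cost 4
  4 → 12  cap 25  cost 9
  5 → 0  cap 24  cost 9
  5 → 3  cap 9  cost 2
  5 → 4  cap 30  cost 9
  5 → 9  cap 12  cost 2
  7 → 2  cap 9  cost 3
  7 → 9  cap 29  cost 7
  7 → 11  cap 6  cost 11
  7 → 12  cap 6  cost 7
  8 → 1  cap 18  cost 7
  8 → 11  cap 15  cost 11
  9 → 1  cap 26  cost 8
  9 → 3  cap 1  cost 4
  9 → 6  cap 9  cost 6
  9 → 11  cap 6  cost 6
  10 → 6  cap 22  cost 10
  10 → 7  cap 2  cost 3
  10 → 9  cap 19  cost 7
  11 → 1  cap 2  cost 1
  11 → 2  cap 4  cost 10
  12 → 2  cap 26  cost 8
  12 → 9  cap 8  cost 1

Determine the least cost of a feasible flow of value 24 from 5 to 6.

Minimum cost for 24 units: 327

shortest-cost path #1: 5→9→6 push 9 @ unit cost 8 (adds 72)
shortest-cost path #2: 5→4→2→6 push 15 @ unit cost 17 (adds 255)
total cost = 327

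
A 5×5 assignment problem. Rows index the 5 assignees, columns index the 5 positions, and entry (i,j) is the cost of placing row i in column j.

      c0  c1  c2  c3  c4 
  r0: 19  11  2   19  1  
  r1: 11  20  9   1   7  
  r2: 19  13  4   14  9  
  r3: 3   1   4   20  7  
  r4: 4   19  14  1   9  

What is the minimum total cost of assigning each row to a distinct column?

optimal assignment: row0→col4 (cost 1), row1→col3 (cost 1), row2→col2 (cost 4), row3→col1 (cost 1), row4→col0 (cost 4)
total = 1 + 1 + 4 + 1 + 4 = 11

Minimum assignment cost: 11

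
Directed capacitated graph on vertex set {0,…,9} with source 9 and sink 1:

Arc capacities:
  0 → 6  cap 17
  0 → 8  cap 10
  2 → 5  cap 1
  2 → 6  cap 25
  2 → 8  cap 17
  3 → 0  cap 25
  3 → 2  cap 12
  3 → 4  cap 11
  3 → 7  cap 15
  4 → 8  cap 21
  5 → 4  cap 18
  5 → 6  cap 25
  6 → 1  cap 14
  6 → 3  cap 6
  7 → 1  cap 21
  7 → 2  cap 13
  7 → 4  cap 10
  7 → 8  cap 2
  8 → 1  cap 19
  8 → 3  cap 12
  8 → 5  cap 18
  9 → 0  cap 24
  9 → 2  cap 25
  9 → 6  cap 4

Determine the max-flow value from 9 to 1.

augment #1: 9→6→1 bottleneck 4, total now 4
augment #2: 9→0→6→1 bottleneck 10, total now 14
augment #3: 9→0→8→1 bottleneck 10, total now 24
augment #4: 9→2→8→1 bottleneck 9, total now 33
augment #5: 9→0→6→3→7→1 bottleneck 4, total now 37
augment #6: 9→2→6→3→7→1 bottleneck 2, total now 39
augment #7: 9→2→8→3→7→1 bottleneck 8, total now 47
augment #8: 9→2→5→4→8→3→7→1 bottleneck 1, total now 48

Maximum flow value: 48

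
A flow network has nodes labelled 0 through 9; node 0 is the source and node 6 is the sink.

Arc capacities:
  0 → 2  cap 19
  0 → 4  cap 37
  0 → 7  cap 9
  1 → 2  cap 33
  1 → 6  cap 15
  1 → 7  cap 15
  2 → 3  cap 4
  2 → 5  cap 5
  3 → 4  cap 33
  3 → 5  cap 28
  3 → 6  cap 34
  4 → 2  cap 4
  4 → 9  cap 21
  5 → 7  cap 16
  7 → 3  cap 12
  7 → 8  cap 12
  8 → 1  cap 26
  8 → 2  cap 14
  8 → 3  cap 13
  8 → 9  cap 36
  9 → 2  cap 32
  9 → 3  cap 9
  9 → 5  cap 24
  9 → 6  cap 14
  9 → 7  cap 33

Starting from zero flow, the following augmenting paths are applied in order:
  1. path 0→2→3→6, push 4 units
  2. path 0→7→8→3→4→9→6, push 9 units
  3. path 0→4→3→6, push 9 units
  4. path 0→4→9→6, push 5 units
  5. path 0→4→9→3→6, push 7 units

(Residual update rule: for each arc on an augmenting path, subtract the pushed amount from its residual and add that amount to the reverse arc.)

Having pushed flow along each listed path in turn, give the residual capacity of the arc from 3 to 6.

Residual capacity of (3,6): 14

after path 1 (0→2→3→6, push 4): res(3,6)=30
after path 2 (0→7→8→3→4→9→6, push 9): res(3,6)=30
after path 3 (0→4→3→6, push 9): res(3,6)=21
after path 4 (0→4→9→6, push 5): res(3,6)=21
after path 5 (0→4→9→3→6, push 7): res(3,6)=14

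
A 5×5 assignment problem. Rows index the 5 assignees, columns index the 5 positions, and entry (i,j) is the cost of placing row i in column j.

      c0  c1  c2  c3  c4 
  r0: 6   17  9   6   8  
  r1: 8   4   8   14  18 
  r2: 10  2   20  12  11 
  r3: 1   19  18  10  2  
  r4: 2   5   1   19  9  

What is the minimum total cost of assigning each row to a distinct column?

optimal assignment: row0→col3 (cost 6), row1→col0 (cost 8), row2→col1 (cost 2), row3→col4 (cost 2), row4→col2 (cost 1)
total = 6 + 8 + 2 + 2 + 1 = 19

Minimum assignment cost: 19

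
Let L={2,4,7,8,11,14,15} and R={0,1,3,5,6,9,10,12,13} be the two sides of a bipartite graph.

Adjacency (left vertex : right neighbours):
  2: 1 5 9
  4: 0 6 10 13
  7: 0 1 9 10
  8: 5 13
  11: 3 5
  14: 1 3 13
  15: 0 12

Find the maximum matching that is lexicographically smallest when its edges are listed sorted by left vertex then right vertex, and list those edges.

Lex-smallest maximum matching: {(2,1), (4,0), (7,9), (8,5), (11,3), (14,13), (15,12)}

|M| = 7 (so the lex-smallest maximum matching has 7 edges)
process left vertices in ascending order; for each, take the smallest-labelled available neighbour that still permits 7 edges overall, or leave it unmatched if none does
lex-smallest matching: {2-1, 4-0, 7-9, 8-5, 11-3, 14-13, 15-12}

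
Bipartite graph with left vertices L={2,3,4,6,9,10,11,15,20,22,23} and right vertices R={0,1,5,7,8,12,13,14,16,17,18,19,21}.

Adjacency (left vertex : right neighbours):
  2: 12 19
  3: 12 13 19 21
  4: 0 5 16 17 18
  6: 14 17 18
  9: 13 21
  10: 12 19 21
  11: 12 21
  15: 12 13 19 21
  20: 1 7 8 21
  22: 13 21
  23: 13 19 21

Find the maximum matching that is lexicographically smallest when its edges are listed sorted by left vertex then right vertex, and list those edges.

|M| = 7 (so the lex-smallest maximum matching has 7 edges)
process left vertices in ascending order; for each, take the smallest-labelled available neighbour that still permits 7 edges overall, or leave it unmatched if none does
lex-smallest matching: {2-12, 3-13, 4-0, 6-14, 9-21, 10-19, 20-1}

Lex-smallest maximum matching: {(2,12), (3,13), (4,0), (6,14), (9,21), (10,19), (20,1)}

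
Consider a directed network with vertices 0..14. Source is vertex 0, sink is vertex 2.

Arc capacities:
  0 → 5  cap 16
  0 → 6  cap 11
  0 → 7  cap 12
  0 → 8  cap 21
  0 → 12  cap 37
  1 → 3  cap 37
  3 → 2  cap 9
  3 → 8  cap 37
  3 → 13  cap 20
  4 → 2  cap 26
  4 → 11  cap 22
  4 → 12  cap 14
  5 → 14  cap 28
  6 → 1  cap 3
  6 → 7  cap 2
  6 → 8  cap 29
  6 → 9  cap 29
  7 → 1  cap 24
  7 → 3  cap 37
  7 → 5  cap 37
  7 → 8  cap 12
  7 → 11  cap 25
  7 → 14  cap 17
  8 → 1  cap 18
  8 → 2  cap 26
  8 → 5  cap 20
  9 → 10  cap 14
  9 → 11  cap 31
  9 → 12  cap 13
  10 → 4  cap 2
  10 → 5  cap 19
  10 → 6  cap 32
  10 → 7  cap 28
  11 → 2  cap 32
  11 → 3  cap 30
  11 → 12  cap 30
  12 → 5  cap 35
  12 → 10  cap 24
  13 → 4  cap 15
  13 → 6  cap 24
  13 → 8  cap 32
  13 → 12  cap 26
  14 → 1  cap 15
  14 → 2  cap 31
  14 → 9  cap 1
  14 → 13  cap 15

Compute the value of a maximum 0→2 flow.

Maximum flow value: 96

augment #1: 0→8→2 bottleneck 21, total now 21
augment #2: 0→5→14→2 bottleneck 16, total now 37
augment #3: 0→6→8→2 bottleneck 5, total now 42
augment #4: 0→7→3→2 bottleneck 9, total now 51
augment #5: 0→7→11→2 bottleneck 3, total now 54
augment #6: 0→6→7→11→2 bottleneck 2, total now 56
augment #7: 0→6→9→11→2 bottleneck 4, total now 60
augment #8: 0→12→5→14→2 bottleneck 12, total now 72
augment #9: 0→12→10→4→2 bottleneck 2, total now 74
augment #10: 0→12→10→7→11→2 bottleneck 20, total now 94
augment #11: 0→12→10→7→14→2 bottleneck 2, total now 96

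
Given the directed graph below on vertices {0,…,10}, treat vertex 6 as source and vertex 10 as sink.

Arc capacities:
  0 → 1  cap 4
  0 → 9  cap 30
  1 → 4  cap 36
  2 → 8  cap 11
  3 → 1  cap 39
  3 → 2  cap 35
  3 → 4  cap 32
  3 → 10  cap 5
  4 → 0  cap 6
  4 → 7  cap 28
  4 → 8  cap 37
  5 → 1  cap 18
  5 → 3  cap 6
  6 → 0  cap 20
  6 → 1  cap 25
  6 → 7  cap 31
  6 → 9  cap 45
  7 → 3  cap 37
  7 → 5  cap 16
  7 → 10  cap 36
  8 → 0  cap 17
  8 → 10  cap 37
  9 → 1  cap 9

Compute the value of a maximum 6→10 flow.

augment #1: 6→7→10 bottleneck 31, total now 31
augment #2: 6→1→4→7→10 bottleneck 5, total now 36
augment #3: 6→1→4→8→10 bottleneck 20, total now 56
augment #4: 6→0→1→4→8→10 bottleneck 4, total now 60
augment #5: 6→9→1→4→8→10 bottleneck 7, total now 67

Maximum flow value: 67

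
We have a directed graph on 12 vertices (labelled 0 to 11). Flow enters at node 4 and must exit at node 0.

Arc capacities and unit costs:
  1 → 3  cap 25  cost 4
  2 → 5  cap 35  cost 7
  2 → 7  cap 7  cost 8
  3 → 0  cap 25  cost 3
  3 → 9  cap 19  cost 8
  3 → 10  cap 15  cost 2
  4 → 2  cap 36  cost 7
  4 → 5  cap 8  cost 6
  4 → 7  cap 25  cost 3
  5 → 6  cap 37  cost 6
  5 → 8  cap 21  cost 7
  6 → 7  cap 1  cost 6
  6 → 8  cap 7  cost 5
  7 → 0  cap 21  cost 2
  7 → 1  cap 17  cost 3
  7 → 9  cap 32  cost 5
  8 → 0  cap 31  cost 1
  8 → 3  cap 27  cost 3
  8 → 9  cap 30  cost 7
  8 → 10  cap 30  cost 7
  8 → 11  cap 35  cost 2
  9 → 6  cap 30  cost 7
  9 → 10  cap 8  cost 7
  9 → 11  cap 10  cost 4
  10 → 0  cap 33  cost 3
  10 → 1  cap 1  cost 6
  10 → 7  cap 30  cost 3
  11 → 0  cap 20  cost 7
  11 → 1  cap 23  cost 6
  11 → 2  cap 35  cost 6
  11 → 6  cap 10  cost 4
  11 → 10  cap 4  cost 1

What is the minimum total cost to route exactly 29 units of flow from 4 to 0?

shortest-cost path #1: 4→7→0 push 21 @ unit cost 5 (adds 105)
shortest-cost path #2: 4→7→1→3→0 push 4 @ unit cost 13 (adds 52)
shortest-cost path #3: 4→5→8→0 push 4 @ unit cost 14 (adds 56)
total cost = 213

Minimum cost for 29 units: 213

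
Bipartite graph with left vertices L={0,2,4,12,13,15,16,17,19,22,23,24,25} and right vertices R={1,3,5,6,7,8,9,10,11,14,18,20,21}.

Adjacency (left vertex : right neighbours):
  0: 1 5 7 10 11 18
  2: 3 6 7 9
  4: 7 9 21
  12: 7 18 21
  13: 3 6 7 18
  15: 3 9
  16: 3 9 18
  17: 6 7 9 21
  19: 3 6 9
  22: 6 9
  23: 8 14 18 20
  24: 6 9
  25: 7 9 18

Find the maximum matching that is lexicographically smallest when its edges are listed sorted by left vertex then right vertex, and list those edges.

Lex-smallest maximum matching: {(0,1), (2,3), (4,7), (12,18), (13,6), (15,9), (17,21), (23,8)}

|M| = 8 (so the lex-smallest maximum matching has 8 edges)
process left vertices in ascending order; for each, take the smallest-labelled available neighbour that still permits 8 edges overall, or leave it unmatched if none does
lex-smallest matching: {0-1, 2-3, 4-7, 12-18, 13-6, 15-9, 17-21, 23-8}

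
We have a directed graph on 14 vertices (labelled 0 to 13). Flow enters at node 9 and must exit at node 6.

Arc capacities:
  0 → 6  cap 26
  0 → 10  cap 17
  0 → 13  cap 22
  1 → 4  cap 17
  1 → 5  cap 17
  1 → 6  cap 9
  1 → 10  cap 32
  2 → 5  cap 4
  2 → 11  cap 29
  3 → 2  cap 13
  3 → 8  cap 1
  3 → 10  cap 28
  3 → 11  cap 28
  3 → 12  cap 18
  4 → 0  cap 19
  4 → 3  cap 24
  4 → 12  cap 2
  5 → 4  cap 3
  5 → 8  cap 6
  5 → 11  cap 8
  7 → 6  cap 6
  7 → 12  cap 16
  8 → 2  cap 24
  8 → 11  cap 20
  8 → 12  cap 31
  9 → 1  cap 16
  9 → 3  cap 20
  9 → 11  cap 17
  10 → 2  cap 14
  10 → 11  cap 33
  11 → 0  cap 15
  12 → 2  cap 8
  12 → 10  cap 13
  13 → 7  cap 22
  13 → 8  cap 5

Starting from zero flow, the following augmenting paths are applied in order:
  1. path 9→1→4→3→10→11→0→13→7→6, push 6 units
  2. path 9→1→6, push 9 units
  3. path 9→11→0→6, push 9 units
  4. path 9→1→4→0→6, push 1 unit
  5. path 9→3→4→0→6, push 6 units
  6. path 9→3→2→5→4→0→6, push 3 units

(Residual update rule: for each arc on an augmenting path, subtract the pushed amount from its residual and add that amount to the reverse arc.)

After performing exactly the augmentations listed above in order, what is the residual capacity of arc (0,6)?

after path 1 (9→1→4→3→10→11→0→13→7→6, push 6): res(0,6)=26
after path 2 (9→1→6, push 9): res(0,6)=26
after path 3 (9→11→0→6, push 9): res(0,6)=17
after path 4 (9→1→4→0→6, push 1): res(0,6)=16
after path 5 (9→3→4→0→6, push 6): res(0,6)=10
after path 6 (9→3→2→5→4→0→6, push 3): res(0,6)=7

Residual capacity of (0,6): 7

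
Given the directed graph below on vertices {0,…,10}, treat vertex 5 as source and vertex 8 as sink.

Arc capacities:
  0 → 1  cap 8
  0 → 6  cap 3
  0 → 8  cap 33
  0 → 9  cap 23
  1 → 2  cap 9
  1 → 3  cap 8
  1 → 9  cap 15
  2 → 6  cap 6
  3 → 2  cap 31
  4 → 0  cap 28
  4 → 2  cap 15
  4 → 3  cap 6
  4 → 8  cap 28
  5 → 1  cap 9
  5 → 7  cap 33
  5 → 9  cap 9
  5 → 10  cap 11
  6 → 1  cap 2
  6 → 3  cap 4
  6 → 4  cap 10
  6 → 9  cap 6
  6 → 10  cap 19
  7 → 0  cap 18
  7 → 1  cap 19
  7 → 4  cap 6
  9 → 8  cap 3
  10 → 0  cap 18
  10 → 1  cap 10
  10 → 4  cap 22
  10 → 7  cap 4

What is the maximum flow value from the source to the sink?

Maximum flow value: 44

augment #1: 5→9→8 bottleneck 3, total now 3
augment #2: 5→7→0→8 bottleneck 18, total now 21
augment #3: 5→7→4→8 bottleneck 6, total now 27
augment #4: 5→10→0→8 bottleneck 11, total now 38
augment #5: 5→1→2→6→4→8 bottleneck 6, total now 44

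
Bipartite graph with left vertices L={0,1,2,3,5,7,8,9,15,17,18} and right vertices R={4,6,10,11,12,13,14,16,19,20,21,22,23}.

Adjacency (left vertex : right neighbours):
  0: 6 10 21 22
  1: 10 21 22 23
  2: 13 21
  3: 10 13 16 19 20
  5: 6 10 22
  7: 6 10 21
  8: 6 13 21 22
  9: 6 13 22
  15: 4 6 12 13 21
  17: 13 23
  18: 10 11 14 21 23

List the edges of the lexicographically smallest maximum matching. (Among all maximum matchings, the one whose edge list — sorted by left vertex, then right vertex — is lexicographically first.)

Lex-smallest maximum matching: {(0,6), (1,10), (2,13), (3,16), (5,22), (7,21), (15,4), (17,23), (18,11)}

|M| = 9 (so the lex-smallest maximum matching has 9 edges)
process left vertices in ascending order; for each, take the smallest-labelled available neighbour that still permits 9 edges overall, or leave it unmatched if none does
lex-smallest matching: {0-6, 1-10, 2-13, 3-16, 5-22, 7-21, 15-4, 17-23, 18-11}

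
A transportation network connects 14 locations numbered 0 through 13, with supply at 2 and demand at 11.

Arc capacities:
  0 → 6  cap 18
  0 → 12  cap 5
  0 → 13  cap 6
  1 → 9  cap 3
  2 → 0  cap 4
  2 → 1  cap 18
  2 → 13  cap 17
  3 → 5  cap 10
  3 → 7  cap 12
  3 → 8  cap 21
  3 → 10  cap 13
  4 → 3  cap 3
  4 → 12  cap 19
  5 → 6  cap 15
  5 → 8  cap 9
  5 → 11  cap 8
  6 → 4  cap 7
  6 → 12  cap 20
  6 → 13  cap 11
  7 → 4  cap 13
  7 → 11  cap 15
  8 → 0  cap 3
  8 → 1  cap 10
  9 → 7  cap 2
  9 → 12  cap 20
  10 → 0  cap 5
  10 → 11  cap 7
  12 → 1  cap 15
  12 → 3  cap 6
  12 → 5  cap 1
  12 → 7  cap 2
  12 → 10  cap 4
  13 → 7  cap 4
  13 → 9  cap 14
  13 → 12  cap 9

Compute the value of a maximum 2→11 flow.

augment #1: 2→13→7→11 bottleneck 4, total now 4
augment #2: 2→0→12→5→11 bottleneck 1, total now 5
augment #3: 2→0→12→7→11 bottleneck 2, total now 7
augment #4: 2→0→12→10→11 bottleneck 1, total now 8
augment #5: 2→1→9→7→11 bottleneck 2, total now 10
augment #6: 2→13→12→10→11 bottleneck 3, total now 13
augment #7: 2→13→12→3→5→11 bottleneck 6, total now 19
augment #8: 2→1→9→12→0→6→4→3→5→11 bottleneck 1, total now 20
augment #9: 2→13→9→12→0→6→4→3→7→11 bottleneck 2, total now 22

Maximum flow value: 22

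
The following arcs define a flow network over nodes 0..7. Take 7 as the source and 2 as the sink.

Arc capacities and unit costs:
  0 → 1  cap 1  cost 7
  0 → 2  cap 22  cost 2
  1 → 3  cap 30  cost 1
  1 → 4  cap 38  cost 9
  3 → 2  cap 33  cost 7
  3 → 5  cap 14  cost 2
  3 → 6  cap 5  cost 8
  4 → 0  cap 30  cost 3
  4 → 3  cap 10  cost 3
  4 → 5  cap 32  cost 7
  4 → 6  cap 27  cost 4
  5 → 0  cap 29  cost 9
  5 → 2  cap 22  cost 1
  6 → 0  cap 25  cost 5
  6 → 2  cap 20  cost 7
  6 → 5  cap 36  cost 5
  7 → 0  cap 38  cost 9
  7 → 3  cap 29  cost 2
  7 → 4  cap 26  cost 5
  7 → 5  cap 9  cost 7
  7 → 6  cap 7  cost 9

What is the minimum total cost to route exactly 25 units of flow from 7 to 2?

Minimum cost for 25 units: 161

shortest-cost path #1: 7→3→5→2 push 14 @ unit cost 5 (adds 70)
shortest-cost path #2: 7→5→2 push 8 @ unit cost 8 (adds 64)
shortest-cost path #3: 7→3→2 push 3 @ unit cost 9 (adds 27)
total cost = 161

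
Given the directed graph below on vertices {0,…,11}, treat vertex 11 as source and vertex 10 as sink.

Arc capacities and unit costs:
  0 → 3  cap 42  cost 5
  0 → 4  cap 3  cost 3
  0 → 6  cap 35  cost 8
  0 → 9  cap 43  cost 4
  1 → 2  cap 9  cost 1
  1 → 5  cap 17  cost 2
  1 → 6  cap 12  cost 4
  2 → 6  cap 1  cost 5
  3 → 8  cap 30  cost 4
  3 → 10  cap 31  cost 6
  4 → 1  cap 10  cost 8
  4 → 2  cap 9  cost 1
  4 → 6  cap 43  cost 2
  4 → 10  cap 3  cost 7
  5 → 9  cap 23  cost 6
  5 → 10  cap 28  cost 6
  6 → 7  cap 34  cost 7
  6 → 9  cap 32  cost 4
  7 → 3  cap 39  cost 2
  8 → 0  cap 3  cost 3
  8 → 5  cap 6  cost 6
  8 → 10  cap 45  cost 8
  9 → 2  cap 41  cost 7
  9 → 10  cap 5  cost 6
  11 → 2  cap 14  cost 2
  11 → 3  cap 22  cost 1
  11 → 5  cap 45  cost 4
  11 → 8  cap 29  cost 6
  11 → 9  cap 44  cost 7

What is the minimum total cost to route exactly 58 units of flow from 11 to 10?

shortest-cost path #1: 11→3→10 push 22 @ unit cost 7 (adds 154)
shortest-cost path #2: 11→5→10 push 28 @ unit cost 10 (adds 280)
shortest-cost path #3: 11→9→10 push 5 @ unit cost 13 (adds 65)
shortest-cost path #4: 11→8→10 push 3 @ unit cost 14 (adds 42)
total cost = 541

Minimum cost for 58 units: 541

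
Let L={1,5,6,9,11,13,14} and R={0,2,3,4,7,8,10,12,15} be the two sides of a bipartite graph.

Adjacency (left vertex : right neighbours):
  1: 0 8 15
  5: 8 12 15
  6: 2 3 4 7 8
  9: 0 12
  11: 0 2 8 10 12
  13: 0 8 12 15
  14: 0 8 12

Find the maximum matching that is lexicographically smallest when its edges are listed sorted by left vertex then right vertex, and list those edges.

Lex-smallest maximum matching: {(1,0), (5,8), (6,2), (9,12), (11,10), (13,15)}

|M| = 6 (so the lex-smallest maximum matching has 6 edges)
process left vertices in ascending order; for each, take the smallest-labelled available neighbour that still permits 6 edges overall, or leave it unmatched if none does
lex-smallest matching: {1-0, 5-8, 6-2, 9-12, 11-10, 13-15}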